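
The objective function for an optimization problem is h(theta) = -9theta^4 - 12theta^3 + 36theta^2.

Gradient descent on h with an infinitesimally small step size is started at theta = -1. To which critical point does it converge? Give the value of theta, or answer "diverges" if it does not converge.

h'(theta) = -36theta(theta - 1)(theta + 2), so h'(-1) = -72.
Gradient descent moves in the -h' direction, i.e. theta is increasing.
The nearest critical point in that direction is theta = 0, where h'' = 72 > 0 (a local minimum). The iterate converges there.

0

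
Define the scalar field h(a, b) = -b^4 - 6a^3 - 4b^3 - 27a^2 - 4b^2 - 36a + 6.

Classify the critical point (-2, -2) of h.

saddle point

The mixed partial ∂²h/∂a∂b is 0, so the Hessian at any point is diag(h_aa, h_bb) = diag(-18(2a + 3), -4(3b^2 + 6b + 2)).
At (-2, -2): H = diag(18, -8).
The eigenvalues have opposite signs, so H is indefinite: a saddle point.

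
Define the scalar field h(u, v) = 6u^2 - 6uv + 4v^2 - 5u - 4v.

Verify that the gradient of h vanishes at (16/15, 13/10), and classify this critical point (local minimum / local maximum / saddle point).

∇h = (12u - 6v - 5, -6u + 8v - 4); substituting (16/15, 13/10) gives ∇h = (0, 0), so (16/15, 13/10) is indeed a critical point.
The Hessian of h is constant: H = [[12, -6], [-6, 8]].
det(H) = 12·8 − (-6)² = 60.
det(H) > 0 and tr(H) = 20 > 0, so H is positive definite and the point is a local minimum.

local minimum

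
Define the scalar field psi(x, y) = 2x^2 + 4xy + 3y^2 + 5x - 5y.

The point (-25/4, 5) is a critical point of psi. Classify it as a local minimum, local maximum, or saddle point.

The Hessian of psi is constant: H = [[4, 4], [4, 6]].
det(H) = 4·6 − 4² = 8.
det(H) > 0 and tr(H) = 10 > 0, so H is positive definite and the point is a local minimum.

local minimum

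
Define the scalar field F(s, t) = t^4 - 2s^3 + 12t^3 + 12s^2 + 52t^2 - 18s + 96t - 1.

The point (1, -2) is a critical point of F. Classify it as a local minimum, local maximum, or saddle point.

The mixed partial ∂²F/∂s∂t is 0, so the Hessian at any point is diag(F_ss, F_tt) = diag(12(-s + 2), 4(3t^2 + 18t + 26)).
At (1, -2): H = diag(12, 8).
Both eigenvalues are positive, so H is positive definite: a local minimum.

local minimum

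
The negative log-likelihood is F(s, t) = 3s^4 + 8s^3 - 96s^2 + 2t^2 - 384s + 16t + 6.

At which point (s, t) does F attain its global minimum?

(4, -4)

F(s,t) separates as P(s) + Q(t) + 6, so its minimum is min P + min Q + 6.
P'(s) = 12(s - 4)(s + 2)(s + 4) vanishes at s ∈ {-4, -2, 4}; Q'(t) = 4(t + 4) vanishes at t ∈ {-4}.
Local minima of P (where P''>0): P(-4)=256, P(4)=-1792. Local minima of Q: Q(-4)=-32.
So the global minimum of F is P(4) + Q(-4) + 6 = -1792 − 32 + 6 = -1818, attained at (4, -4).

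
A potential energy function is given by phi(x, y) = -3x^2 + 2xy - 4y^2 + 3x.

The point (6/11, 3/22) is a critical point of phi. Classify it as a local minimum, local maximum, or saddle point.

The Hessian of phi is constant: H = [[-6, 2], [2, -8]].
det(H) = (-6)·(-8) − 2² = 44.
det(H) > 0 and tr(H) = -14 < 0, so H is negative definite and the point is a local maximum.

local maximum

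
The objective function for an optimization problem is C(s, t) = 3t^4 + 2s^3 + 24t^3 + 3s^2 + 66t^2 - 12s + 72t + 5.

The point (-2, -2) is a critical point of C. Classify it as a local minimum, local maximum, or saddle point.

local maximum

The mixed partial ∂²C/∂s∂t is 0, so the Hessian at any point is diag(C_ss, C_tt) = diag(6(2s + 1), 12(3t^2 + 12t + 11)).
At (-2, -2): H = diag(-18, -12).
Both eigenvalues are negative, so H is negative definite: a local maximum.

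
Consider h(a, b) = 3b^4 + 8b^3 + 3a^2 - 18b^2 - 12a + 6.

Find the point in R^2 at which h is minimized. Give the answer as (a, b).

(2, -3)

h(a,b) separates as P(a) + Q(b) + 6, so its minimum is min P + min Q + 6.
P'(a) = 6a - 12 vanishes at a ∈ {2}; Q'(b) = 12b(b - 1)(b + 3) vanishes at b ∈ {-3, 0, 1}.
Local minima of P (where P''>0): P(2)=-12. Local minima of Q: Q(-3)=-135, Q(1)=-7.
So the global minimum of h is P(2) + Q(-3) + 6 = -12 − 135 + 6 = -141, attained at (2, -3).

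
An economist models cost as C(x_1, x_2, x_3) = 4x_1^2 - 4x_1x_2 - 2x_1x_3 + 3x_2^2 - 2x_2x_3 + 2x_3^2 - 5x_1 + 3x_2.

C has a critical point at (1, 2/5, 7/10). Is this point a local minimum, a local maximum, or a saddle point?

The Hessian is constant: H = [[8, -4, -2], [-4, 6, -2], [-2, -2, 4]].
Leading principal minors: Δ₁ = 8, Δ₂ = 32, Δ₃ = 40.
All leading minors are positive, so H is positive definite: a local minimum.

local minimum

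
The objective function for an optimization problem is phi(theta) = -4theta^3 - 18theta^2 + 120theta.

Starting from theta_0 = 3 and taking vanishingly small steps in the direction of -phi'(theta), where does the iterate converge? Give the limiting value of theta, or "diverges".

phi'(theta) = -12(theta - 2)(theta + 5), so phi'(3) = -96.
Gradient descent moves in the -phi' direction, i.e. theta is increasing.
There is no critical point above theta=3, and phi' keeps the same sign, so the iterate runs off to +∞.

diverges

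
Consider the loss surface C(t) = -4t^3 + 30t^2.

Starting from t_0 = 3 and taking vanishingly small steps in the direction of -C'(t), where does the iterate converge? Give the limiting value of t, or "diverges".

C'(t) = -12t(t - 5), so C'(3) = 72.
Gradient descent moves in the -C' direction, i.e. t is decreasing.
The nearest critical point in that direction is t = 0, where C'' = 60 > 0 (a local minimum). The iterate converges there.

0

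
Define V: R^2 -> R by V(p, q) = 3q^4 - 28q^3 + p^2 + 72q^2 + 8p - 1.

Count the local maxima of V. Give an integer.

V separates as a function of p plus a function of q, so ∇V=0 decouples.
∂V/∂p = 2(p + 4) = 0 at p ∈ {-4}; ∂V/∂q = 12q(q - 4)(q - 3) = 0 at q ∈ {0, 3, 4}.
The Hessian is diagonal: diag(V_pp, V_qq). Second derivatives: V_pp(-4)=2; V_qq(0)=144, V_qq(3)=-36, V_qq(4)=48.
Local maxima occur where both diagonal entries negative: none. Count: 0.

0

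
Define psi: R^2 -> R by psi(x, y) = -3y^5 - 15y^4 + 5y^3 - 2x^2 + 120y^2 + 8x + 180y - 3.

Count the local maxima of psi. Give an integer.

2

psi separates as a function of x plus a function of y, so ∇psi=0 decouples.
∂psi/∂x = -4(x - 2) = 0 at x ∈ {2}; ∂psi/∂y = -15(y - 2)(y + 1)(y + 2)(y + 3) = 0 at y ∈ {-3, -2, -1, 2}.
The Hessian is diagonal: diag(psi_xx, psi_yy). Second derivatives: psi_xx(2)=-4; psi_yy(-3)=150, psi_yy(-2)=-60, psi_yy(-1)=90, psi_yy(2)=-900.
Local maxima occur where both diagonal entries negative: (2, -2), (2, 2). Count: 2.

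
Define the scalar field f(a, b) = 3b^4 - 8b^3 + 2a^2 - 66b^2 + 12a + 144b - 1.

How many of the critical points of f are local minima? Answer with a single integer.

2

f separates as a function of a plus a function of b, so ∇f=0 decouples.
∂f/∂a = 4(a + 3) = 0 at a ∈ {-3}; ∂f/∂b = 12(b - 4)(b - 1)(b + 3) = 0 at b ∈ {-3, 1, 4}.
The Hessian is diagonal: diag(f_aa, f_bb). Second derivatives: f_aa(-3)=4; f_bb(-3)=336, f_bb(1)=-144, f_bb(4)=252.
Local minima occur where both diagonal entries positive: (-3, -3), (-3, 4). Count: 2.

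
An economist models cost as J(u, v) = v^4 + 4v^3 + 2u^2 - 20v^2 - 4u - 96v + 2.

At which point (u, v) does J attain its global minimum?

(1, 3)

J(u,v) separates as P(u) + Q(v) + 2, so its minimum is min P + min Q + 2.
P'(u) = 4u - 4 vanishes at u ∈ {1}; Q'(v) = 4(v - 3)(v + 2)(v + 4) vanishes at v ∈ {-4, -2, 3}.
Local minima of P (where P''>0): P(1)=-2. Local minima of Q: Q(-4)=64, Q(3)=-279.
So the global minimum of J is P(1) + Q(3) + 2 = -2 − 279 + 2 = -279, attained at (1, 3).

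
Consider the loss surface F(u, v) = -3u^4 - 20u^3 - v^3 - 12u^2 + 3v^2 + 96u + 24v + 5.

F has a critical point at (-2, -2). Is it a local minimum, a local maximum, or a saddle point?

The mixed partial ∂²F/∂u∂v is 0, so the Hessian at any point is diag(F_uu, F_vv) = diag(-12(3u^2 + 10u + 2), 6(-v + 1)).
At (-2, -2): H = diag(72, 18).
Both eigenvalues are positive, so H is positive definite: a local minimum.

local minimum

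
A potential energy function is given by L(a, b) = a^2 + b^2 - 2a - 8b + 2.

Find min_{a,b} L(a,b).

-15

L(a,b) separates as P(a) + Q(b) + 2, so its minimum is min P + min Q + 2.
P'(a) = 2a - 2 vanishes at a ∈ {1}; Q'(b) = 2b - 8 vanishes at b ∈ {4}.
Local minima of P (where P''>0): P(1)=-1. Local minima of Q: Q(4)=-16.
So the global minimum of L is P(1) + Q(4) + 2 = -1 − 16 + 2 = -15, attained at (1, 4).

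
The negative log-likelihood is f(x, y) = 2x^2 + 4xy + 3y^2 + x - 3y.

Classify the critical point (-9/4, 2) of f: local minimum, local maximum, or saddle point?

The Hessian of f is constant: H = [[4, 4], [4, 6]].
det(H) = 4·6 − 4² = 8.
det(H) > 0 and tr(H) = 10 > 0, so H is positive definite and the point is a local minimum.

local minimum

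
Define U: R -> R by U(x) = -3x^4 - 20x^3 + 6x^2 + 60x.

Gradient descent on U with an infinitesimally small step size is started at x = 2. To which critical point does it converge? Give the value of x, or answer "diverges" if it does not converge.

U'(x) = -12(x - 1)(x + 1)(x + 5), so U'(2) = -252.
Gradient descent moves in the -U' direction, i.e. x is increasing.
There is no critical point above x=2, and U' keeps the same sign, so the iterate runs off to +∞.

diverges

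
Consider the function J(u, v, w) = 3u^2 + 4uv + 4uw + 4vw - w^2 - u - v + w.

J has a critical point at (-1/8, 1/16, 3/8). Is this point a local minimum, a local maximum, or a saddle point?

saddle point

The Hessian is constant: H = [[6, 4, 4], [4, 0, 4], [4, 4, -2]].
Leading principal minors: Δ₁ = 6, Δ₂ = -16, Δ₃ = 64.
The minors fit neither the all-positive nor the alternating-sign pattern, so H is indefinite: a saddle point.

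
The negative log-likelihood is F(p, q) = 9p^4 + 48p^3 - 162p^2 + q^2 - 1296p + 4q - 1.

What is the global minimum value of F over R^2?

F(p,q) separates as A(p) + B(q) − 1, so its minimum is min A + min B − 1.
A'(p) = 36(p - 3)(p + 3)(p + 4) vanishes at p ∈ {-4, -3, 3}; B'(q) = 2q + 4 vanishes at q ∈ {-2}.
Local minima of A (where A''>0): A(-4)=1824, A(3)=-3321. Local minima of B: B(-2)=-4.
So the global minimum of F is A(3) + B(-2) − 1 = -3321 − 4 − 1 = -3326, attained at (3, -2).

-3326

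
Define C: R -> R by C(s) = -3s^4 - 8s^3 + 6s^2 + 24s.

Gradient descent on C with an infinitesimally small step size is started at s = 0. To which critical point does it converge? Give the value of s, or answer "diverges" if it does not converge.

-1

C'(s) = -12(s - 1)(s + 1)(s + 2), so C'(0) = 24.
Gradient descent moves in the -C' direction, i.e. s is decreasing.
The nearest critical point in that direction is s = -1, where C'' = 24 > 0 (a local minimum). The iterate converges there.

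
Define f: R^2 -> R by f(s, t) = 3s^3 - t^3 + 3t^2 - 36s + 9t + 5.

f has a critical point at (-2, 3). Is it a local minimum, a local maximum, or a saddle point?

The mixed partial ∂²f/∂s∂t is 0, so the Hessian at any point is diag(f_ss, f_tt) = diag(18s, 6(-t + 1)).
At (-2, 3): H = diag(-36, -12).
Both eigenvalues are negative, so H is negative definite: a local maximum.

local maximum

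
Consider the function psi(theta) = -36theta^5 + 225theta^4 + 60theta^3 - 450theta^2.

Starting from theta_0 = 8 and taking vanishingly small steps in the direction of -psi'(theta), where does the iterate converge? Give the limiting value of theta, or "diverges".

psi'(theta) = -180theta(theta - 5)(theta - 1)(theta + 1), so psi'(8) = -272160.
Gradient descent moves in the -psi' direction, i.e. theta is increasing.
There is no critical point above theta=8, and psi' keeps the same sign, so the iterate runs off to +∞.

diverges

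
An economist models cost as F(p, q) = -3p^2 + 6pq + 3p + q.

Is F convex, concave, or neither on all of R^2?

neither

F is quadratic, so its Hessian is the constant matrix H = [[-6, 6], [6, 0]].
det(H) = -36, tr(H) = -6.
det(H) < 0, so H is indefinite: neither convex nor concave.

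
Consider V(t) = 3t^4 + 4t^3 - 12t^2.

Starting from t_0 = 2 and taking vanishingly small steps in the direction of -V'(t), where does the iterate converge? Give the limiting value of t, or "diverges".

V'(t) = 12t(t - 1)(t + 2), so V'(2) = 96.
Gradient descent moves in the -V' direction, i.e. t is decreasing.
The nearest critical point in that direction is t = 1, where V'' = 36 > 0 (a local minimum). The iterate converges there.

1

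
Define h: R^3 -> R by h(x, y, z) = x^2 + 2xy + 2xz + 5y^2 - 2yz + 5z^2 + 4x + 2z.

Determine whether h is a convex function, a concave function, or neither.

convex

h is quadratic, so its Hessian is the constant matrix H = [[2, 2, 2], [2, 10, -2], [2, -2, 10]].
Leading principal minors: 2, 16, 96.
All positive ⇒ H ≻ 0 ⇒ convex.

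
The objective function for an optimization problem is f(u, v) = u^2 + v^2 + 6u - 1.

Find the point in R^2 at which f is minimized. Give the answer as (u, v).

(-3, 0)

f(u,v) separates as P(u) + Q(v) − 1, so its minimum is min P + min Q − 1.
P'(u) = 2u + 6 vanishes at u ∈ {-3}; Q'(v) = 2v vanishes at v ∈ {0}.
Local minima of P (where P''>0): P(-3)=-9. Local minima of Q: Q(0)=0.
So the global minimum of f is P(-3) + Q(0) − 1 = -9 + 0 − 1 = -10, attained at (-3, 0).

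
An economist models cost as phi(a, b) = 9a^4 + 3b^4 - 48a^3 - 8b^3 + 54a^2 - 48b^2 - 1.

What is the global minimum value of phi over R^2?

-594

phi(a,b) separates as P(a) + Q(b) − 1, so its minimum is min P + min Q − 1.
P'(a) = 36a(a - 3)(a - 1) vanishes at a ∈ {0, 1, 3}; Q'(b) = 12b(b - 4)(b + 2) vanishes at b ∈ {-2, 0, 4}.
Local minima of P (where P''>0): P(0)=0, P(3)=-81. Local minima of Q: Q(-2)=-80, Q(4)=-512.
So the global minimum of phi is P(3) + Q(4) − 1 = -81 − 512 − 1 = -594, attained at (3, 4).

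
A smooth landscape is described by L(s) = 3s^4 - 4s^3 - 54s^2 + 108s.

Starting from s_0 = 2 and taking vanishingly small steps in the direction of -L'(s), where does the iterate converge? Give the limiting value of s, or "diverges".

L'(s) = 12(s - 3)(s - 1)(s + 3), so L'(2) = -60.
Gradient descent moves in the -L' direction, i.e. s is increasing.
The nearest critical point in that direction is s = 3, where L'' = 144 > 0 (a local minimum). The iterate converges there.

3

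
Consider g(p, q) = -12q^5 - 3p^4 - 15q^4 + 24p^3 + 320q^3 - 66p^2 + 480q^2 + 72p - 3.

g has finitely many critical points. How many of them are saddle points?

6

g separates as a function of p plus a function of q, so ∇g=0 decouples.
∂g/∂p = -12(p - 3)(p - 2)(p - 1) = 0 at p ∈ {1, 2, 3}; ∂g/∂q = -60q(q - 4)(q + 1)(q + 4) = 0 at q ∈ {-4, -1, 0, 4}.
The Hessian is diagonal: diag(g_pp, g_qq). Second derivatives: g_pp(1)=-24, g_pp(2)=12, g_pp(3)=-24; g_qq(-4)=5760, g_qq(-1)=-900, g_qq(0)=960, g_qq(4)=-9600.
Saddle points occur where the two diagonal entries have opposite signs: (1, -4), (1, 0), (2, -1), (2, 4), (3, -4), (3, 0). Count: 6.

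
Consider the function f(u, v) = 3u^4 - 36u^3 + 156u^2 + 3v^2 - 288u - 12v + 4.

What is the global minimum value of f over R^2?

-200

f(u,v) separates as P(u) + Q(v) + 4, so its minimum is min P + min Q + 4.
P'(u) = 12(u - 4)(u - 3)(u - 2) vanishes at u ∈ {2, 3, 4}; Q'(v) = 6v - 12 vanishes at v ∈ {2}.
Local minima of P (where P''>0): P(2)=-192, P(4)=-192. Local minima of Q: Q(2)=-12.
So the global minimum of f is P(2) + Q(2) + 4 = -192 − 12 + 4 = -200, attained at (2, 2).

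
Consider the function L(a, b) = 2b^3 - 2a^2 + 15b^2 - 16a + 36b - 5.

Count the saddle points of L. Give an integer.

1

L separates as a function of a plus a function of b, so ∇L=0 decouples.
∂L/∂a = -4(a + 4) = 0 at a ∈ {-4}; ∂L/∂b = 6(b + 2)(b + 3) = 0 at b ∈ {-3, -2}.
The Hessian is diagonal: diag(L_aa, L_bb). Second derivatives: L_aa(-4)=-4; L_bb(-3)=-6, L_bb(-2)=6.
Saddle points occur where the two diagonal entries have opposite signs: (-4, -2). Count: 1.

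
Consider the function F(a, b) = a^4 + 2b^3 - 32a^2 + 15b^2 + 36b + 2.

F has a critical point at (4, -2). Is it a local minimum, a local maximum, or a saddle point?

The mixed partial ∂²F/∂a∂b is 0, so the Hessian at any point is diag(F_aa, F_bb) = diag(4(3a^2 - 16), 6(2b + 5)).
At (4, -2): H = diag(128, 6).
Both eigenvalues are positive, so H is positive definite: a local minimum.

local minimum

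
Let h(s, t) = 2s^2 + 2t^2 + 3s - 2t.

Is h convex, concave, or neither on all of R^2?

convex

h is quadratic, so its Hessian is the constant matrix H = [[4, 0], [0, 4]].
det(H) = 16, tr(H) = 8.
det(H) > 0 and tr(H) > 0, so H is positive definite everywhere: convex.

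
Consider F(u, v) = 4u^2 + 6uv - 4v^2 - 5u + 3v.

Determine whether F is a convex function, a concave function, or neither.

neither

F is quadratic, so its Hessian is the constant matrix H = [[8, 6], [6, -8]].
det(H) = -100, tr(H) = 0.
det(H) < 0, so H is indefinite: neither convex nor concave.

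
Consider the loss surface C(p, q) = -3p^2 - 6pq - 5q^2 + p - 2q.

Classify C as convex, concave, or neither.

concave

C is quadratic, so its Hessian is the constant matrix H = [[-6, -6], [-6, -10]].
det(H) = 24, tr(H) = -16.
det(H) > 0 and tr(H) < 0, so H is negative definite everywhere: concave.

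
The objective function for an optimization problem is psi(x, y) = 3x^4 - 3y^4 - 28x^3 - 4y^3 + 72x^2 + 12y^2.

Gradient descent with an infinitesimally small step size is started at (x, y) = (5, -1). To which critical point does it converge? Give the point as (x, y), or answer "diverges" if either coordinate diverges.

psi is separable, so gradient descent decouples: x follows -∂psi/∂x, y follows -∂psi/∂y.
∂psi/∂x = 12x(x - 4)(x - 3); at x=5 this is 120, so x decreases.
∂psi/∂y = -12y(y - 1)(y + 2); at y=-1 this is -24, so y increases.
x converges to its nearest critical value 4 (a local min of the x-part); y converges to 0. The iterate converges to (4, 0).

(4, 0)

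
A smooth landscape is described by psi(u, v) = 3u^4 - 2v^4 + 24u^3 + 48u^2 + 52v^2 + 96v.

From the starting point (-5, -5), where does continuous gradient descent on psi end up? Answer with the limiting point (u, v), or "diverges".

diverges

psi is separable, so gradient descent decouples: u follows -∂psi/∂u, v follows -∂psi/∂v.
∂psi/∂u = 12u(u + 2)(u + 4); at u=-5 this is -180, so u increases.
∂psi/∂v = -8(v - 4)(v + 1)(v + 3); at v=-5 this is 576, so v decreases.
The v-coordinate has no critical point in that direction and runs off to infinity.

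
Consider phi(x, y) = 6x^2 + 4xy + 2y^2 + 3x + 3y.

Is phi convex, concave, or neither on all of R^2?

phi is quadratic, so its Hessian is the constant matrix H = [[12, 4], [4, 4]].
det(H) = 32, tr(H) = 16.
det(H) > 0 and tr(H) > 0, so H is positive definite everywhere: convex.

convex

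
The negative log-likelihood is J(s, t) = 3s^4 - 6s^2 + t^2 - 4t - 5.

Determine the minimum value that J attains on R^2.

-12

J(s,t) separates as P(s) + Q(t) − 5, so its minimum is min P + min Q − 5.
P'(s) = 12s(s - 1)(s + 1) vanishes at s ∈ {-1, 0, 1}; Q'(t) = 2(t - 2) vanishes at t ∈ {2}.
Local minima of P (where P''>0): P(-1)=-3, P(1)=-3. Local minima of Q: Q(2)=-4.
So the global minimum of J is P(-1) + Q(2) − 5 = -3 − 4 − 5 = -12, attained at (-1, 2).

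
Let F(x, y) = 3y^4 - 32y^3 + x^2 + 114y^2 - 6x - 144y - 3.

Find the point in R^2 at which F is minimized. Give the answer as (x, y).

F(x,y) separates as P(x) + Q(y) − 3, so its minimum is min P + min Q − 3.
P'(x) = 2x - 6 vanishes at x ∈ {3}; Q'(y) = 12(y - 4)(y - 3)(y - 1) vanishes at y ∈ {1, 3, 4}.
Local minima of P (where P''>0): P(3)=-9. Local minima of Q: Q(1)=-59, Q(4)=-32.
So the global minimum of F is P(3) + Q(1) − 3 = -9 − 59 − 3 = -71, attained at (3, 1).

(3, 1)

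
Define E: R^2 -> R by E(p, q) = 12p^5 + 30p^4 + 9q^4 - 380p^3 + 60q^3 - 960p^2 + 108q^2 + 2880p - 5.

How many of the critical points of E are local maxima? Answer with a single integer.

E separates as a function of p plus a function of q, so ∇E=0 decouples.
∂E/∂p = 60(p - 4)(p - 1)(p + 3)(p + 4) = 0 at p ∈ {-4, -3, 1, 4}; ∂E/∂q = 36q(q + 2)(q + 3) = 0 at q ∈ {-3, -2, 0}.
The Hessian is diagonal: diag(E_pp, E_qq). Second derivatives: E_pp(-4)=-2400, E_pp(-3)=1680, E_pp(1)=-3600, E_pp(4)=10080; E_qq(-3)=108, E_qq(-2)=-72, E_qq(0)=216.
Local maxima occur where both diagonal entries negative: (-4, -2), (1, -2). Count: 2.

2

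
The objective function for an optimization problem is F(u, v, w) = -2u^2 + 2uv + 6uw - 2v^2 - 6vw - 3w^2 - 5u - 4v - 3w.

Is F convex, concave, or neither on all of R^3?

neither

F is quadratic, so its Hessian is the constant matrix H = [[-4, 2, 6], [2, -4, -6], [6, -6, -6]].
Leading principal minors: -4, 12, 72.
Neither pattern holds ⇒ H is indefinite ⇒ neither convex nor concave.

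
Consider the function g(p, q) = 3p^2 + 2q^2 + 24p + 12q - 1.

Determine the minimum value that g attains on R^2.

g(p,q) separates as A(p) + B(q) − 1, so its minimum is min A + min B − 1.
A'(p) = 6p + 24 vanishes at p ∈ {-4}; B'(q) = 4q + 12 vanishes at q ∈ {-3}.
Local minima of A (where A''>0): A(-4)=-48. Local minima of B: B(-3)=-18.
So the global minimum of g is A(-4) + B(-3) − 1 = -48 − 18 − 1 = -67, attained at (-4, -3).

-67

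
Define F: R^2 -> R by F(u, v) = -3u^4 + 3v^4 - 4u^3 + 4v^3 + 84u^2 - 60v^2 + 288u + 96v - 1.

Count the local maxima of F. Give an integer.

2

F separates as a function of u plus a function of v, so ∇F=0 decouples.
∂F/∂u = -12(u - 4)(u + 2)(u + 3) = 0 at u ∈ {-3, -2, 4}; ∂F/∂v = 12(v - 2)(v - 1)(v + 4) = 0 at v ∈ {-4, 1, 2}.
The Hessian is diagonal: diag(F_uu, F_vv). Second derivatives: F_uu(-3)=-84, F_uu(-2)=72, F_uu(4)=-504; F_vv(-4)=360, F_vv(1)=-60, F_vv(2)=72.
Local maxima occur where both diagonal entries negative: (-3, 1), (4, 1). Count: 2.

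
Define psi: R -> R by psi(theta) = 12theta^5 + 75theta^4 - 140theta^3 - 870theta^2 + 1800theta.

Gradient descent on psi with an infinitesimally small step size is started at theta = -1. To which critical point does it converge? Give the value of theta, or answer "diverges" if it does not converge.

psi'(theta) = 60(theta - 2)(theta - 1)(theta + 3)(theta + 5), so psi'(-1) = 2880.
Gradient descent moves in the -psi' direction, i.e. theta is decreasing.
The nearest critical point in that direction is theta = -3, where psi'' = 2400 > 0 (a local minimum). The iterate converges there.

-3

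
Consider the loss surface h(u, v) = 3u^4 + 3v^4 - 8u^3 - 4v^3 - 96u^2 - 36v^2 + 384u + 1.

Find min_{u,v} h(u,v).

-1980

h(u,v) separates as P(u) + Q(v) + 1, so its minimum is min P + min Q + 1.
P'(u) = 12(u - 4)(u - 2)(u + 4) vanishes at u ∈ {-4, 2, 4}; Q'(v) = 12v(v - 3)(v + 2) vanishes at v ∈ {-2, 0, 3}.
Local minima of P (where P''>0): P(-4)=-1792, P(4)=256. Local minima of Q: Q(-2)=-64, Q(3)=-189.
So the global minimum of h is P(-4) + Q(3) + 1 = -1792 − 189 + 1 = -1980, attained at (-4, 3).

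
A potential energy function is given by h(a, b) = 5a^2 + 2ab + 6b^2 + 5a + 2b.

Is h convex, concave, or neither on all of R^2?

h is quadratic, so its Hessian is the constant matrix H = [[10, 2], [2, 12]].
det(H) = 116, tr(H) = 22.
det(H) > 0 and tr(H) > 0, so H is positive definite everywhere: convex.

convex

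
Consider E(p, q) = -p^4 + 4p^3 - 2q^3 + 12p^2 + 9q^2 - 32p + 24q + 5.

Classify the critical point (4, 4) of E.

local maximum

The mixed partial ∂²E/∂p∂q is 0, so the Hessian at any point is diag(E_pp, E_qq) = diag(12(-p^2 + 2p + 2), 6(-2q + 3)).
At (4, 4): H = diag(-72, -30).
Both eigenvalues are negative, so H is negative definite: a local maximum.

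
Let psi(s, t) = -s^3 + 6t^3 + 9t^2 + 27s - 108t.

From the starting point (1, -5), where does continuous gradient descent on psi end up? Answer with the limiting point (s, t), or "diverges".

diverges

psi is separable, so gradient descent decouples: s follows -∂psi/∂s, t follows -∂psi/∂t.
∂psi/∂s = -3(s - 3)(s + 3); at s=1 this is 24, so s decreases.
∂psi/∂t = 18(t - 2)(t + 3); at t=-5 this is 252, so t decreases.
The t-coordinate has no critical point in that direction and runs off to infinity.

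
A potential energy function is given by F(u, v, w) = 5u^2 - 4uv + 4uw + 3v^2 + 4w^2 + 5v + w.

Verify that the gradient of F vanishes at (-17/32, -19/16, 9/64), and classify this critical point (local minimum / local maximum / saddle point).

∇F = (10u - 4v + 4w, -4u + 6v + 5, 4u + 8w + 1); substituting (-17/32, -19/16, 9/64) gives ∇F = (0, 0, 0), so (-17/32, -19/16, 9/64) is indeed a critical point.
The Hessian is constant: H = [[10, -4, 4], [-4, 6, 0], [4, 0, 8]].
Leading principal minors: Δ₁ = 10, Δ₂ = 44, Δ₃ = 256.
All leading minors are positive, so H is positive definite: a local minimum.

local minimum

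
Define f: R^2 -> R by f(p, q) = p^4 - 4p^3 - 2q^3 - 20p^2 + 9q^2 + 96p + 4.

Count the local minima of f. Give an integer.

f separates as a function of p plus a function of q, so ∇f=0 decouples.
∂f/∂p = 4(p - 4)(p - 2)(p + 3) = 0 at p ∈ {-3, 2, 4}; ∂f/∂q = -6q(q - 3) = 0 at q ∈ {0, 3}.
The Hessian is diagonal: diag(f_pp, f_qq). Second derivatives: f_pp(-3)=140, f_pp(2)=-40, f_pp(4)=56; f_qq(0)=18, f_qq(3)=-18.
Local minima occur where both diagonal entries positive: (-3, 0), (4, 0). Count: 2.

2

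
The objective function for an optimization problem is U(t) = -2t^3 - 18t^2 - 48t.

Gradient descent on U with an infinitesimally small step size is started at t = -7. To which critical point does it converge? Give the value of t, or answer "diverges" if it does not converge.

U'(t) = -6(t + 2)(t + 4), so U'(-7) = -90.
Gradient descent moves in the -U' direction, i.e. t is increasing.
The nearest critical point in that direction is t = -4, where U'' = 12 > 0 (a local minimum). The iterate converges there.

-4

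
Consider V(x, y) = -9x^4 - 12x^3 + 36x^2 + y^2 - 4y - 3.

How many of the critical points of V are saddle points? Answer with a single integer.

2

V separates as a function of x plus a function of y, so ∇V=0 decouples.
∂V/∂x = -36x(x - 1)(x + 2) = 0 at x ∈ {-2, 0, 1}; ∂V/∂y = 2(y - 2) = 0 at y ∈ {2}.
The Hessian is diagonal: diag(V_xx, V_yy). Second derivatives: V_xx(-2)=-216, V_xx(0)=72, V_xx(1)=-108; V_yy(2)=2.
Saddle points occur where the two diagonal entries have opposite signs: (-2, 2), (1, 2). Count: 2.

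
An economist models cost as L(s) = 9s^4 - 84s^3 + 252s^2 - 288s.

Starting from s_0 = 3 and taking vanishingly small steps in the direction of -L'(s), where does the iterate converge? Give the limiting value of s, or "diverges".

4

L'(s) = 36(s - 4)(s - 2)(s - 1), so L'(3) = -72.
Gradient descent moves in the -L' direction, i.e. s is increasing.
The nearest critical point in that direction is s = 4, where L'' = 216 > 0 (a local minimum). The iterate converges there.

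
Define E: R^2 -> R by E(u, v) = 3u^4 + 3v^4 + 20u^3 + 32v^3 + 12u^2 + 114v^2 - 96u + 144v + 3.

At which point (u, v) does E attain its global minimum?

(1, -1)

E(u,v) separates as P(u) + Q(v) + 3, so its minimum is min P + min Q + 3.
P'(u) = 12(u - 1)(u + 2)(u + 4) vanishes at u ∈ {-4, -2, 1}; Q'(v) = 12(v + 1)(v + 3)(v + 4) vanishes at v ∈ {-4, -3, -1}.
Local minima of P (where P''>0): P(-4)=64, P(1)=-61. Local minima of Q: Q(-4)=-32, Q(-1)=-59.
So the global minimum of E is P(1) + Q(-1) + 3 = -61 − 59 + 3 = -117, attained at (1, -1).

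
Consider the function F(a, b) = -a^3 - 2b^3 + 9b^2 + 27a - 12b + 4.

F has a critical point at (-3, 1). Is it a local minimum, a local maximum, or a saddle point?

local minimum

The mixed partial ∂²F/∂a∂b is 0, so the Hessian at any point is diag(F_aa, F_bb) = diag(-6a, 6(-2b + 3)).
At (-3, 1): H = diag(18, 6).
Both eigenvalues are positive, so H is positive definite: a local minimum.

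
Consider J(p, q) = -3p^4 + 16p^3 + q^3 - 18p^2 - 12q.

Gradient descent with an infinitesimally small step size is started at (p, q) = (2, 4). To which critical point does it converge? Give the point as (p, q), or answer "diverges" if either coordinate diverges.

(1, 2)

J is separable, so gradient descent decouples: p follows -∂J/∂p, q follows -∂J/∂q.
∂J/∂p = -12p(p - 3)(p - 1); at p=2 this is 24, so p decreases.
∂J/∂q = 3(q - 2)(q + 2); at q=4 this is 36, so q decreases.
p converges to its nearest critical value 1 (a local min of the p-part); q converges to 2. The iterate converges to (1, 2).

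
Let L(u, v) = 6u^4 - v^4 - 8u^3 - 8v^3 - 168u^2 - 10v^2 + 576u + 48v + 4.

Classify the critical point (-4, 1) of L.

The mixed partial ∂²L/∂u∂v is 0, so the Hessian at any point is diag(L_uu, L_vv) = diag(24(3u^2 - 2u - 14), -4(3v^2 + 12v + 5)).
At (-4, 1): H = diag(1008, -80).
The eigenvalues have opposite signs, so H is indefinite: a saddle point.

saddle point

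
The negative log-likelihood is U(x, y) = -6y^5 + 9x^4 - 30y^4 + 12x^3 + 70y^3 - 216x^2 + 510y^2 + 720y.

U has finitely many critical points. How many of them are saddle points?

U separates as a function of x plus a function of y, so ∇U=0 decouples.
∂U/∂x = 36x(x - 3)(x + 4) = 0 at x ∈ {-4, 0, 3}; ∂U/∂y = -30(y - 3)(y + 1)(y + 2)(y + 4) = 0 at y ∈ {-4, -2, -1, 3}.
The Hessian is diagonal: diag(U_xx, U_yy). Second derivatives: U_xx(-4)=1008, U_xx(0)=-432, U_xx(3)=756; U_yy(-4)=1260, U_yy(-2)=-300, U_yy(-1)=360, U_yy(3)=-4200.
Saddle points occur where the two diagonal entries have opposite signs: (-4, -2), (-4, 3), (0, -4), (0, -1), (3, -2), (3, 3). Count: 6.

6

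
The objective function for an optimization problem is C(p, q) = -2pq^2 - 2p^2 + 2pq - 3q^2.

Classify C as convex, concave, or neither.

neither

The term -2pq^2 is cubic, so the Hessian is not constant.
∂²C/∂q² = -4p - 6, which takes both signs as p varies (negative for sufficiently large p). A diagonal entry of the Hessian changing sign means the Hessian is neither positive- nor negative-semidefinite on all of R^2.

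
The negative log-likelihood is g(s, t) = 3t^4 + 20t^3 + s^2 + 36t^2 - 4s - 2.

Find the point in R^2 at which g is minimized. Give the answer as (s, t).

g(s,t) separates as P(s) + Q(t) − 2, so its minimum is min P + min Q − 2.
P'(s) = 2s - 4 vanishes at s ∈ {2}; Q'(t) = 12t(t + 2)(t + 3) vanishes at t ∈ {-3, -2, 0}.
Local minima of P (where P''>0): P(2)=-4. Local minima of Q: Q(-3)=27, Q(0)=0.
So the global minimum of g is P(2) + Q(0) − 2 = -4 + 0 − 2 = -6, attained at (2, 0).

(2, 0)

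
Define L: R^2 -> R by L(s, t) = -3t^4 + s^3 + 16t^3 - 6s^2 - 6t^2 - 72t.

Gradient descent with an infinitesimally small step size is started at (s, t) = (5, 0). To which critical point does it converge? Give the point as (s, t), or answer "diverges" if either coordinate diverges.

(4, 2)

L is separable, so gradient descent decouples: s follows -∂L/∂s, t follows -∂L/∂t.
∂L/∂s = 3s(s - 4); at s=5 this is 15, so s decreases.
∂L/∂t = -12(t - 3)(t - 2)(t + 1); at t=0 this is -72, so t increases.
s converges to its nearest critical value 4 (a local min of the s-part); t converges to 2. The iterate converges to (4, 2).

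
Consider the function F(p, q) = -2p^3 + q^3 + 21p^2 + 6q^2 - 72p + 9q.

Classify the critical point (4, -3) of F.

The mixed partial ∂²F/∂p∂q is 0, so the Hessian at any point is diag(F_pp, F_qq) = diag(6(-2p + 7), 6(q + 2)).
At (4, -3): H = diag(-6, -6).
Both eigenvalues are negative, so H is negative definite: a local maximum.

local maximum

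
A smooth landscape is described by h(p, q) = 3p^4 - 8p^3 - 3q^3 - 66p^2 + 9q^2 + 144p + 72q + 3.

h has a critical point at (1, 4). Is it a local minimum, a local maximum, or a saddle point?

The mixed partial ∂²h/∂p∂q is 0, so the Hessian at any point is diag(h_pp, h_qq) = diag(12(3p^2 - 4p - 11), 18(-q + 1)).
At (1, 4): H = diag(-144, -54).
Both eigenvalues are negative, so H is negative definite: a local maximum.

local maximum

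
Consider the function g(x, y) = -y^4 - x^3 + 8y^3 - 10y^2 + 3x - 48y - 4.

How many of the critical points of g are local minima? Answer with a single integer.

g separates as a function of x plus a function of y, so ∇g=0 decouples.
∂g/∂x = -3(x - 1)(x + 1) = 0 at x ∈ {-1, 1}; ∂g/∂y = -4(y - 4)(y - 3)(y + 1) = 0 at y ∈ {-1, 3, 4}.
The Hessian is diagonal: diag(g_xx, g_yy). Second derivatives: g_xx(-1)=6, g_xx(1)=-6; g_yy(-1)=-80, g_yy(3)=16, g_yy(4)=-20.
Local minima occur where both diagonal entries positive: (-1, 3). Count: 1.

1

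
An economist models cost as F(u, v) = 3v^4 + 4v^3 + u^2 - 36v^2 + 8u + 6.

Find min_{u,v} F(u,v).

F(u,v) separates as P(u) + Q(v) + 6, so its minimum is min P + min Q + 6.
P'(u) = 2u + 8 vanishes at u ∈ {-4}; Q'(v) = 12v(v - 2)(v + 3) vanishes at v ∈ {-3, 0, 2}.
Local minima of P (where P''>0): P(-4)=-16. Local minima of Q: Q(-3)=-189, Q(2)=-64.
So the global minimum of F is P(-4) + Q(-3) + 6 = -16 − 189 + 6 = -199, attained at (-4, -3).

-199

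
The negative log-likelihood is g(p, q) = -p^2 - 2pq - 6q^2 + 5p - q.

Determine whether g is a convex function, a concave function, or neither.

g is quadratic, so its Hessian is the constant matrix H = [[-2, -2], [-2, -12]].
det(H) = 20, tr(H) = -14.
det(H) > 0 and tr(H) < 0, so H is negative definite everywhere: concave.

concave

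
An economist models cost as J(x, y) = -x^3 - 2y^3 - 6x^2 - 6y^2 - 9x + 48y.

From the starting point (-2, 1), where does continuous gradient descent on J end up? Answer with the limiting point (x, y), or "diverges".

(-3, -4)

J is separable, so gradient descent decouples: x follows -∂J/∂x, y follows -∂J/∂y.
∂J/∂x = -3(x + 1)(x + 3); at x=-2 this is 3, so x decreases.
∂J/∂y = -6(y - 2)(y + 4); at y=1 this is 30, so y decreases.
x converges to its nearest critical value -3 (a local min of the x-part); y converges to -4. The iterate converges to (-3, -4).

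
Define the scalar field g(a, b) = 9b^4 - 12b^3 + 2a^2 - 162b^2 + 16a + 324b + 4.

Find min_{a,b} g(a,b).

-1405

g(a,b) separates as P(a) + Q(b) + 4, so its minimum is min P + min Q + 4.
P'(a) = 4a + 16 vanishes at a ∈ {-4}; Q'(b) = 36(b - 3)(b - 1)(b + 3) vanishes at b ∈ {-3, 1, 3}.
Local minima of P (where P''>0): P(-4)=-32. Local minima of Q: Q(-3)=-1377, Q(3)=-81.
So the global minimum of g is P(-4) + Q(-3) + 4 = -32 − 1377 + 4 = -1405, attained at (-4, -3).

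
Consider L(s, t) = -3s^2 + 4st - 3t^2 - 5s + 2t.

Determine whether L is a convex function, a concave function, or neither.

concave

L is quadratic, so its Hessian is the constant matrix H = [[-6, 4], [4, -6]].
det(H) = 20, tr(H) = -12.
det(H) > 0 and tr(H) < 0, so H is negative definite everywhere: concave.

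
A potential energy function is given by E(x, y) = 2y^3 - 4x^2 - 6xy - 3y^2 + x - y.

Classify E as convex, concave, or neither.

neither

The term 2y^3 is cubic, so the Hessian is not constant.
∂²E/∂y² = 12y - 6, which takes both signs as y varies (negative for sufficiently negative y). A diagonal entry of the Hessian changing sign means the Hessian is neither positive- nor negative-semidefinite on all of R^2.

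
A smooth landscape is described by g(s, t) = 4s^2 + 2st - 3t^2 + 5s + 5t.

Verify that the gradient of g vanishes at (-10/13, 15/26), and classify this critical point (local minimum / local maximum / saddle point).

saddle point

∇g = (8s + 2t + 5, 2s - 6t + 5); substituting (-10/13, 15/26) gives ∇g = (0, 0), so (-10/13, 15/26) is indeed a critical point.
The Hessian of g is constant: H = [[8, 2], [2, -6]].
det(H) = 8·(-6) − 2² = -52.
Since det(H) < 0, H is indefinite and the critical point is a saddle point.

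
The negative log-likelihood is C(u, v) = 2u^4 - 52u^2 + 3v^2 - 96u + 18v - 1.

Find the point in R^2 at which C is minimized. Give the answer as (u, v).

C(u,v) separates as P(u) + Q(v) − 1, so its minimum is min P + min Q − 1.
P'(u) = 8(u - 4)(u + 1)(u + 3) vanishes at u ∈ {-3, -1, 4}; Q'(v) = 6v + 18 vanishes at v ∈ {-3}.
Local minima of P (where P''>0): P(-3)=-18, P(4)=-704. Local minima of Q: Q(-3)=-27.
So the global minimum of C is P(4) + Q(-3) − 1 = -704 − 27 − 1 = -732, attained at (4, -3).

(4, -3)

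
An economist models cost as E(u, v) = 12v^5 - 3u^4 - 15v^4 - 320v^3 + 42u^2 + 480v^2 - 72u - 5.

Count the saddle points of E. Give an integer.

6

E separates as a function of u plus a function of v, so ∇E=0 decouples.
∂E/∂u = -12(u - 2)(u - 1)(u + 3) = 0 at u ∈ {-3, 1, 2}; ∂E/∂v = 60v(v - 4)(v - 1)(v + 4) = 0 at v ∈ {-4, 0, 1, 4}.
The Hessian is diagonal: diag(E_uu, E_vv). Second derivatives: E_uu(-3)=-240, E_uu(1)=48, E_uu(2)=-60; E_vv(-4)=-9600, E_vv(0)=960, E_vv(1)=-900, E_vv(4)=5760.
Saddle points occur where the two diagonal entries have opposite signs: (-3, 0), (-3, 4), (1, -4), (1, 1), (2, 0), (2, 4). Count: 6.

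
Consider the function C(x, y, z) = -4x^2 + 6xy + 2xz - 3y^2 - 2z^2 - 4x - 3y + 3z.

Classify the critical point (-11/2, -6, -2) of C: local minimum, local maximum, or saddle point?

local maximum

The Hessian is constant: H = [[-8, 6, 2], [6, -6, 0], [2, 0, -4]].
Leading principal minors: Δ₁ = -8, Δ₂ = 12, Δ₃ = -24.
The minors alternate sign starting negative (−, +, −), so H is negative definite: a local maximum.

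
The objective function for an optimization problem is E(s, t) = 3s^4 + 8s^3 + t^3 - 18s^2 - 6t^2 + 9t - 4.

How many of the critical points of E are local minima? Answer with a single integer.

2

E separates as a function of s plus a function of t, so ∇E=0 decouples.
∂E/∂s = 12s(s - 1)(s + 3) = 0 at s ∈ {-3, 0, 1}; ∂E/∂t = 3(t - 3)(t - 1) = 0 at t ∈ {1, 3}.
The Hessian is diagonal: diag(E_ss, E_tt). Second derivatives: E_ss(-3)=144, E_ss(0)=-36, E_ss(1)=48; E_tt(1)=-6, E_tt(3)=6.
Local minima occur where both diagonal entries positive: (-3, 3), (1, 3). Count: 2.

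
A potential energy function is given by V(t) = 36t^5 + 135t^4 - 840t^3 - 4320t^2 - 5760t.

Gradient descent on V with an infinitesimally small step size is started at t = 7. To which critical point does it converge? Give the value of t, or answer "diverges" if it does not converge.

V'(t) = 180(t - 4)(t + 1)(t + 2)(t + 4), so V'(7) = 427680.
Gradient descent moves in the -V' direction, i.e. t is decreasing.
The nearest critical point in that direction is t = 4, where V'' = 43200 > 0 (a local minimum). The iterate converges there.

4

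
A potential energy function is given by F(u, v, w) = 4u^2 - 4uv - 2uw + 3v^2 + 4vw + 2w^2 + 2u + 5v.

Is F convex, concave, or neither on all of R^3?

convex

F is quadratic, so its Hessian is the constant matrix H = [[8, -4, -2], [-4, 6, 4], [-2, 4, 4]].
Leading principal minors: 8, 32, 40.
All positive ⇒ H ≻ 0 ⇒ convex.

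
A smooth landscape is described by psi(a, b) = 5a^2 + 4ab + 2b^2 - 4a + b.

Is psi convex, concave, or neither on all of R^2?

psi is quadratic, so its Hessian is the constant matrix H = [[10, 4], [4, 4]].
det(H) = 24, tr(H) = 14.
det(H) > 0 and tr(H) > 0, so H is positive definite everywhere: convex.

convex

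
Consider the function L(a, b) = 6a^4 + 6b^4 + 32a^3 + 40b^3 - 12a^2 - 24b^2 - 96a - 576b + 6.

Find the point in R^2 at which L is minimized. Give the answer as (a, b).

(-4, 2)

L(a,b) separates as P(a) + Q(b) + 6, so its minimum is min P + min Q + 6.
P'(a) = 24(a - 1)(a + 1)(a + 4) vanishes at a ∈ {-4, -1, 1}; Q'(b) = 24(b - 2)(b + 3)(b + 4) vanishes at b ∈ {-4, -3, 2}.
Local minima of P (where P''>0): P(-4)=-320, P(1)=-70. Local minima of Q: Q(-4)=896, Q(2)=-832.
So the global minimum of L is P(-4) + Q(2) + 6 = -320 − 832 + 6 = -1146, attained at (-4, 2).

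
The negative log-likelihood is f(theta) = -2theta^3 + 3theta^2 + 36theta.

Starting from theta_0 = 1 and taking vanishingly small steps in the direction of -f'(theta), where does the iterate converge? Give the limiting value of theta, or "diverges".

-2

f'(theta) = -6(theta - 3)(theta + 2), so f'(1) = 36.
Gradient descent moves in the -f' direction, i.e. theta is decreasing.
The nearest critical point in that direction is theta = -2, where f'' = 30 > 0 (a local minimum). The iterate converges there.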